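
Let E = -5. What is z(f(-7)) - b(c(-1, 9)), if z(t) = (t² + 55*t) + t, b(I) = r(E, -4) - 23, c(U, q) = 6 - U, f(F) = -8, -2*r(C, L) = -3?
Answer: -725/2 ≈ -362.50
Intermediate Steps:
r(C, L) = 3/2 (r(C, L) = -½*(-3) = 3/2)
b(I) = -43/2 (b(I) = 3/2 - 23 = -43/2)
z(t) = t² + 56*t
z(f(-7)) - b(c(-1, 9)) = -8*(56 - 8) - 1*(-43/2) = -8*48 + 43/2 = -384 + 43/2 = -725/2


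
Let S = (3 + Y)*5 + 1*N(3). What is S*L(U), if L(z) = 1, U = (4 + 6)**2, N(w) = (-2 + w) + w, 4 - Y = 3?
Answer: 24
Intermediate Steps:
Y = 1 (Y = 4 - 1*3 = 4 - 3 = 1)
N(w) = -2 + 2*w
U = 100 (U = 10**2 = 100)
S = 24 (S = (3 + 1)*5 + 1*(-2 + 2*3) = 4*5 + 1*(-2 + 6) = 20 + 1*4 = 20 + 4 = 24)
S*L(U) = 24*1 = 24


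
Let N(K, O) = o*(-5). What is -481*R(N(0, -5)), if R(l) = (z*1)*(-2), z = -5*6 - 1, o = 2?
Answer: -29822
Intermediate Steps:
z = -31 (z = -30 - 1 = -31)
N(K, O) = -10 (N(K, O) = 2*(-5) = -10)
R(l) = 62 (R(l) = -31*1*(-2) = -31*(-2) = 62)
-481*R(N(0, -5)) = -481*62 = -29822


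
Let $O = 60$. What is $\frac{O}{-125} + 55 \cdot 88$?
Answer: $\frac{120988}{25} \approx 4839.5$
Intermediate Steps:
$\frac{O}{-125} + 55 \cdot 88 = \frac{60}{-125} + 55 \cdot 88 = 60 \left(- \frac{1}{125}\right) + 4840 = - \frac{12}{25} + 4840 = \frac{120988}{25}$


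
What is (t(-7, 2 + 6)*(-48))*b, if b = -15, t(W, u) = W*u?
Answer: -40320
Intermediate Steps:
(t(-7, 2 + 6)*(-48))*b = (-7*(2 + 6)*(-48))*(-15) = (-7*8*(-48))*(-15) = -56*(-48)*(-15) = 2688*(-15) = -40320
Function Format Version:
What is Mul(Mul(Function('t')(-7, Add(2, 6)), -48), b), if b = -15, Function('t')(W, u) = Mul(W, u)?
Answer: -40320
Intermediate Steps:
Mul(Mul(Function('t')(-7, Add(2, 6)), -48), b) = Mul(Mul(Mul(-7, Add(2, 6)), -48), -15) = Mul(Mul(Mul(-7, 8), -48), -15) = Mul(Mul(-56, -48), -15) = Mul(2688, -15) = -40320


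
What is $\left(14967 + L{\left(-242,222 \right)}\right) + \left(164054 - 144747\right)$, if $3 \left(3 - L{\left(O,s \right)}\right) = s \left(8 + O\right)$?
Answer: $51593$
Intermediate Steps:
$L{\left(O,s \right)} = 3 - \frac{s \left(8 + O\right)}{3}$
$\left(14967 + L{\left(-242,222 \right)}\right) + \left(164054 - 144747\right) = \left(14967 - \left(589 - 17908\right)\right) + \left(164054 - 144747\right) = \left(14967 + \left(3 - 592 + 17908\right)\right) + 19307 = \left(14967 + 17319\right) + 19307 = 32286 + 19307 = 51593$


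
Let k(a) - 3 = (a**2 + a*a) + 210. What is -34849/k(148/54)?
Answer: -25404921/166229 ≈ -152.83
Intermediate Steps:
k(a) = 213 + 2*a**2 (k(a) = 3 + ((a**2 + a*a) + 210) = 3 + ((a**2 + a**2) + 210) = 3 + (2*a**2 + 210) = 3 + (210 + 2*a**2) = 213 + 2*a**2)
-34849/k(148/54) = -34849/(213 + 2*(148/54)**2) = -34849/(213 + 2*(148*(1/54))**2) = -34849/(213 + 2*(74/27)**2) = -34849/(213 + 2*(5476/729)) = -34849/(213 + 10952/729) = -34849/166229/729 = -34849*729/166229 = -25404921/166229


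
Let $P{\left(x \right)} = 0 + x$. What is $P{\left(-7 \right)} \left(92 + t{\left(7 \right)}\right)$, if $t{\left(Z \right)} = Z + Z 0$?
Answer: $-693$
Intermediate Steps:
$t{\left(Z \right)} = Z$ ($t{\left(Z \right)} = Z + 0 = Z$)
$P{\left(x \right)} = x$
$P{\left(-7 \right)} \left(92 + t{\left(7 \right)}\right) = - 7 \left(92 + 7\right) = \left(-7\right) 99 = -693$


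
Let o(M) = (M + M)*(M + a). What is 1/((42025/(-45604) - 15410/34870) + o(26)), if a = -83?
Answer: -159021148/471555499611 ≈ -0.00033723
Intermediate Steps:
o(M) = 2*M*(-83 + M) (o(M) = (M + M)*(M - 83) = (2*M)*(-83 + M) = 2*M*(-83 + M))
1/((42025/(-45604) - 15410/34870) + o(26)) = 1/((42025/(-45604) - 15410/34870) + 2*26*(-83 + 26)) = 1/((42025*(-1/45604) - 15410*1/34870) + 2*26*(-57)) = 1/((-42025/45604 - 1541/3487) - 2964) = 1/(-216816939/159021148 - 2964) = 1/(-471555499611/159021148) = -159021148/471555499611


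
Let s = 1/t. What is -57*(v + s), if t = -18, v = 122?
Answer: -41705/6 ≈ -6950.8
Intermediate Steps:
s = -1/18 (s = 1/(-18) = -1/18 ≈ -0.055556)
-57*(v + s) = -57*(122 - 1/18) = -57*2195/18 = -41705/6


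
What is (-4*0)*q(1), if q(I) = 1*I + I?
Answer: 0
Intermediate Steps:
q(I) = 2*I (q(I) = I + I = 2*I)
(-4*0)*q(1) = (-4*0)*(2*1) = 0*2 = 0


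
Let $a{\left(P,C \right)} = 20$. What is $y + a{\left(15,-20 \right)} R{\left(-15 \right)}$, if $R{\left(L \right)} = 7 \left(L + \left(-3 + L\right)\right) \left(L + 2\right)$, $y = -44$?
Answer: $60016$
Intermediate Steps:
$R{\left(L \right)} = 7 \left(-3 + 2 L\right) \left(2 + L\right)$
$y + a{\left(15,-20 \right)} R{\left(-15 \right)} = -44 + 20 \left(-42 + 7 \left(-15\right) + 14 \left(-15\right)^{2}\right) = -44 + 20 \left(-42 - 105 + 14 \cdot 225\right) = -44 + 20 \left(-42 - 105 + 3150\right) = -44 + 20 \cdot 3003 = -44 + 60060 = 60016$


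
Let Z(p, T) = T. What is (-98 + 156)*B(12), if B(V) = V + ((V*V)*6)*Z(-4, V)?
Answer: 602040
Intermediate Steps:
B(V) = V + 6*V³ (B(V) = V + ((V*V)*6)*V = V + (V²*6)*V = V + (6*V²)*V = V + 6*V³)
(-98 + 156)*B(12) = (-98 + 156)*(12 + 6*12³) = 58*(12 + 6*1728) = 58*(12 + 10368) = 58*10380 = 602040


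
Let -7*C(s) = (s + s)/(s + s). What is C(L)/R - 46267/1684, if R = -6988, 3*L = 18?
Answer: -282899361/10296818 ≈ -27.474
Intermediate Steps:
L = 6 (L = (⅓)*18 = 6)
C(s) = -⅐ (C(s) = -(s + s)/(7*(s + s)) = -2*s/(7*(2*s)) = -2*s*1/(2*s)/7 = -⅐*1 = -⅐)
C(L)/R - 46267/1684 = -⅐/(-6988) - 46267/1684 = -⅐*(-1/6988) - 46267*1/1684 = 1/48916 - 46267/1684 = -282899361/10296818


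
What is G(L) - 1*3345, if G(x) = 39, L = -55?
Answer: -3306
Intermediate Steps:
G(L) - 1*3345 = 39 - 1*3345 = 39 - 3345 = -3306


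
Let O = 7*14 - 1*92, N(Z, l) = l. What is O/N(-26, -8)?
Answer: -3/4 ≈ -0.75000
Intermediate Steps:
O = 6 (O = 98 - 92 = 6)
O/N(-26, -8) = 6/(-8) = 6*(-1/8) = -3/4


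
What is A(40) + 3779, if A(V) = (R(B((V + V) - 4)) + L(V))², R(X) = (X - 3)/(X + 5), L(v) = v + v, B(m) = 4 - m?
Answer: 46503156/4489 ≈ 10359.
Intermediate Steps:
L(v) = 2*v
R(X) = (-3 + X)/(5 + X)
A(V) = (2*V + (5 - 2*V)/(13 - 2*V))² (A(V) = ((-3 + (4 - ((V + V) - 4)))/(5 + (4 - ((V + V) - 4))) + 2*V)² = ((-3 + (4 - (2*V - 4)))/(5 + (4 - (2*V - 4))) + 2*V)² = ((-3 + (4 - (-4 + 2*V)))/(5 + (4 - (-4 + 2*V))) + 2*V)² = ((-3 + (4 + (4 - 2*V)))/(5 + (4 + (4 - 2*V))) + 2*V)² = ((-3 + (8 - 2*V))/(5 + (8 - 2*V)) + 2*V)² = ((5 - 2*V)/(13 - 2*V) + 2*V)² = (2*V + (5 - 2*V)/(13 - 2*V))²)
A(40) + 3779 = (-5 - 24*40 + 4*40²)²/(-13 + 2*40)² + 3779 = (-5 - 960 + 4*1600)²/(-13 + 80)² + 3779 = (-5 - 960 + 6400)²/67² + 3779 = (1/4489)*5435² + 3779 = (1/4489)*29539225 + 3779 = 29539225/4489 + 3779 = 46503156/4489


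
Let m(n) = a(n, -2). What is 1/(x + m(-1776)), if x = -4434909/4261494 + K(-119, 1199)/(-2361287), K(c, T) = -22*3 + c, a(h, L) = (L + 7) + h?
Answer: -3354203460926/5943784764163777 ≈ -0.00056432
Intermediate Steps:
a(h, L) = 7 + L + h (a(h, L) = (7 + L) + h = 7 + L + h)
m(n) = 5 + n (m(n) = 7 - 2 + n = 5 + n)
K(c, T) = -66 + c
x = -3490434863831/3354203460926 (x = -4434909/4261494 + (-66 - 119)/(-2361287) = -4434909*1/4261494 - 185*(-1/2361287) = -1478303/1420498 + 185/2361287 = -3490434863831/3354203460926 ≈ -1.0406)
1/(x + m(-1776)) = 1/(-3490434863831/3354203460926 + (5 - 1776)) = 1/(-3490434863831/3354203460926 - 1771) = 1/(-5943784764163777/3354203460926) = -3354203460926/5943784764163777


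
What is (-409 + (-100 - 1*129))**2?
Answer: 407044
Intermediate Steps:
(-409 + (-100 - 1*129))**2 = (-409 + (-100 - 129))**2 = (-409 - 229)**2 = (-638)**2 = 407044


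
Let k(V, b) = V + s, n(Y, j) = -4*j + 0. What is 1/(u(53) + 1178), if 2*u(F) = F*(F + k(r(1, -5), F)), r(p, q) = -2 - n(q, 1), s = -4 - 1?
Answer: 1/2503 ≈ 0.00039952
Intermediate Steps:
n(Y, j) = -4*j
s = -5
r(p, q) = 2 (r(p, q) = -2 - (-4) = -2 - 1*(-4) = -2 + 4 = 2)
k(V, b) = -5 + V (k(V, b) = V - 5 = -5 + V)
u(F) = F*(-3 + F)/2 (u(F) = (F*(F + (-5 + 2)))/2 = (F*(F - 3))/2 = (F*(-3 + F))/2 = F*(-3 + F)/2)
1/(u(53) + 1178) = 1/((½)*53*(-3 + 53) + 1178) = 1/((½)*53*50 + 1178) = 1/(1325 + 1178) = 1/2503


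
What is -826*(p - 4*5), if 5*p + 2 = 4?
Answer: 80948/5 ≈ 16190.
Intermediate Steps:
p = 2/5 (p = -2/5 + (1/5)*4 = -2/5 + 4/5 = 2/5 ≈ 0.40000)
-826*(p - 4*5) = -826*(2/5 - 4*5) = -826*(2/5 - 20) = -826*(-98/5) = 80948/5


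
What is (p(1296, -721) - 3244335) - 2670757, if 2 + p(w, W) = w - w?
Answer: -5915094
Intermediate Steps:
p(w, W) = -2 (p(w, W) = -2 + (w - w) = -2 + 0 = -2)
(p(1296, -721) - 3244335) - 2670757 = (-2 - 3244335) - 2670757 = -3244337 - 2670757 = -5915094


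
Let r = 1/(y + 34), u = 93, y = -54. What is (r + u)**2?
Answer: 3455881/400 ≈ 8639.7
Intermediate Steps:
r = -1/20 (r = 1/(-54 + 34) = 1/(-20) = -1/20 ≈ -0.050000)
(r + u)**2 = (-1/20 + 93)**2 = (1859/20)**2 = 3455881/400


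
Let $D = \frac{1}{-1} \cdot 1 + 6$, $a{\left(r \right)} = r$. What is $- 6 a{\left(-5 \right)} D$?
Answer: $150$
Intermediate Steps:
$D = 5$ ($D = \left(-1\right) 1 + 6 = -1 + 6 = 5$)
$- 6 a{\left(-5 \right)} D = \left(-6\right) \left(-5\right) 5 = 30 \cdot 5 = 150$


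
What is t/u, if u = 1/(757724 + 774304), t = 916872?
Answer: 1404673576416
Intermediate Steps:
u = 1/1532028 ≈ 6.5273e-7
t/u = 916872/(1/1532028) = 916872*1532028 = 1404673576416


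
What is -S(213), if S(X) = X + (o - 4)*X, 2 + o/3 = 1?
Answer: 1278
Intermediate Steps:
o = -3 (o = -6 + 3*1 = -6 + 3 = -3)
S(X) = -6*X (S(X) = X + (-3 - 4)*X = X - 7*X = -6*X)
-S(213) = -(-6)*213 = -1*(-1278) = 1278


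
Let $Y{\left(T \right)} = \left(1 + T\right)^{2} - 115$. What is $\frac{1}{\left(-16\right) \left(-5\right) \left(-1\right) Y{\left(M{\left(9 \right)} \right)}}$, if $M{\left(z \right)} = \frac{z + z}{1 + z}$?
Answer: $\frac{5}{42864} \approx 0.00011665$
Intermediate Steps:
$M{\left(z \right)} = \frac{2 z}{1 + z}$
$Y{\left(T \right)} = -115 + \left(1 + T\right)^{2}$
$\frac{1}{\left(-16\right) \left(-5\right) \left(-1\right) Y{\left(M{\left(9 \right)} \right)}} = \frac{1}{\left(-16\right) \left(-5\right) \left(-1\right) \left(-115 + \left(1 + 2 \cdot 9 \frac{1}{1 + 9}\right)^{2}\right)} = \frac{1}{80 \left(-1\right) \left(-115 + \left(1 + 2 \cdot 9 \cdot \frac{1}{10}\right)^{2}\right)} = \frac{1}{\left(-80\right) \left(-115 + \left(1 + 2 \cdot 9 \cdot \frac{1}{10}\right)^{2}\right)} = - \frac{1}{80 \left(-115 + \left(1 + \frac{9}{5}\right)^{2}\right)} = - \frac{1}{80 \left(-115 + \left(\frac{14}{5}\right)^{2}\right)} = - \frac{1}{80 \left(-115 + \frac{196}{25}\right)} = - \frac{1}{80 \left(- \frac{2679}{25}\right)} = \left(- \frac{1}{80}\right) \left(- \frac{25}{2679}\right) = \frac{5}{42864}$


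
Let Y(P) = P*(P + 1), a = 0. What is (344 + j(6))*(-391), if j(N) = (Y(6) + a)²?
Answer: -824228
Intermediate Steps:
Y(P) = P*(1 + P)
j(N) = 1764 (j(N) = (6*(1 + 6) + 0)² = (6*7 + 0)² = (42 + 0)² = 42² = 1764)
(344 + j(6))*(-391) = (344 + 1764)*(-391) = 2108*(-391) = -824228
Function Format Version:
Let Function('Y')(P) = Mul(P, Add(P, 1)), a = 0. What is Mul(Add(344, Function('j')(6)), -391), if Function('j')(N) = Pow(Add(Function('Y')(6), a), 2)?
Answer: -824228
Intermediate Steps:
Function('Y')(P) = Mul(P, Add(1, P))
Function('j')(N) = 1764 (Function('j')(N) = Pow(Add(Mul(6, Add(1, 6)), 0), 2) = Pow(Add(Mul(6, 7), 0), 2) = Pow(Add(42, 0), 2) = Pow(42, 2) = 1764)
Mul(Add(344, Function('j')(6)), -391) = Mul(Add(344, 1764), -391) = Mul(2108, -391) = -824228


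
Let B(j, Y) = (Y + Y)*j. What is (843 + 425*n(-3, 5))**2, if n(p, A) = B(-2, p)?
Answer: 35319249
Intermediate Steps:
B(j, Y) = 2*Y*j (B(j, Y) = (2*Y)*j = 2*Y*j)
n(p, A) = -4*p (n(p, A) = 2*p*(-2) = -4*p)
(843 + 425*n(-3, 5))**2 = (843 + 425*(-4*(-3)))**2 = (843 + 425*12)**2 = (843 + 5100)**2 = 5943**2 = 35319249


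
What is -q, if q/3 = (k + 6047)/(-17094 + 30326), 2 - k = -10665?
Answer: -25071/6616 ≈ -3.7895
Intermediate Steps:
k = 10667 (k = 2 - 1*(-10665) = 2 + 10665 = 10667)
q = 25071/6616 (q = 3*((10667 + 6047)/(-17094 + 30326)) = 3*(16714/13232) = 3*(16714*(1/13232)) = 3*(8357/6616) = 25071/6616 ≈ 3.7895)
-q = -1*25071/6616 = -25071/6616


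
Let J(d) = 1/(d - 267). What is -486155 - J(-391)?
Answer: -319889989/658 ≈ -4.8616e+5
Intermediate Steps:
J(d) = 1/(-267 + d)
-486155 - J(-391) = -486155 - 1/(-267 - 391) = -486155 - 1/(-658) = -486155 - 1*(-1/658) = -486155 + 1/658 = -319889989/658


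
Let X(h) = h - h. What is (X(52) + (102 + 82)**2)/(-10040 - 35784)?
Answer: -529/716 ≈ -0.73883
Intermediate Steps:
X(h) = 0
(X(52) + (102 + 82)**2)/(-10040 - 35784) = (0 + (102 + 82)**2)/(-10040 - 35784) = (0 + 184**2)/(-45824) = (0 + 33856)*(-1/45824) = 33856*(-1/45824) = -529/716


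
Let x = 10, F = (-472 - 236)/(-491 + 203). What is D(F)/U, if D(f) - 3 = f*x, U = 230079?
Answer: 331/2760948 ≈ 0.00011989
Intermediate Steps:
F = 59/24 (F = -708/(-288) = -708*(-1/288) = 59/24 ≈ 2.4583)
D(f) = 3 + 10*f (D(f) = 3 + f*10 = 3 + 10*f)
D(F)/U = (3 + 10*(59/24))/230079 = (3 + 295/12)*(1/230079) = (331/12)*(1/230079) = 331/2760948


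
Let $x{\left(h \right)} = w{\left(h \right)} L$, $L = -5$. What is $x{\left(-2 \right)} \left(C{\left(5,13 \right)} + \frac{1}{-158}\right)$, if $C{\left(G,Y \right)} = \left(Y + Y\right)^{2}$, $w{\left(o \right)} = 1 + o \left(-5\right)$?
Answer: $- \frac{5874385}{158} \approx -37180.0$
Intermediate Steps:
$w{\left(o \right)} = 1 - 5 o$
$x{\left(h \right)} = -5 + 25 h$ ($x{\left(h \right)} = \left(1 - 5 h\right) \left(-5\right) = -5 + 25 h$)
$C{\left(G,Y \right)} = 4 Y^{2}$ ($C{\left(G,Y \right)} = \left(2 Y\right)^{2} = 4 Y^{2}$)
$x{\left(-2 \right)} \left(C{\left(5,13 \right)} + \frac{1}{-158}\right) = \left(-5 + 25 \left(-2\right)\right) \left(4 \cdot 13^{2} + \frac{1}{-158}\right) = \left(-5 - 50\right) \left(4 \cdot 169 - \frac{1}{158}\right) = - 55 \left(676 - \frac{1}{158}\right) = \left(-55\right) \frac{106807}{158} = - \frac{5874385}{158}$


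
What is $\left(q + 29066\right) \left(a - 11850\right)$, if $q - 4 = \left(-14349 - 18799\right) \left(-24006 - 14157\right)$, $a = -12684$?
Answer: $-31036888663596$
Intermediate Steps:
$q = 1265027128$ ($q = 4 + \left(-14349 - 18799\right) \left(-24006 - 14157\right) = 4 - -1265027124 = 4 + 1265027124 = 1265027128$)
$\left(q + 29066\right) \left(a - 11850\right) = \left(1265027128 + 29066\right) \left(-12684 - 11850\right) = 1265056194 \left(-24534\right) = -31036888663596$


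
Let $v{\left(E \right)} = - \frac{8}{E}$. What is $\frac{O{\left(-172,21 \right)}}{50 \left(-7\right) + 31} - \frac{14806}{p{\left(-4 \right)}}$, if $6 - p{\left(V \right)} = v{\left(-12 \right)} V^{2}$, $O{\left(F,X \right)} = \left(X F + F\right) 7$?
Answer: $\frac{660917}{203} \approx 3255.8$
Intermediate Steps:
$O{\left(F,X \right)} = 7 F + 7 F X$ ($O{\left(F,X \right)} = \left(F X + F\right) 7 = \left(F + F X\right) 7 = 7 F + 7 F X$)
$p{\left(V \right)} = 6 - \frac{2 V^{2}}{3}$ ($p{\left(V \right)} = 6 - - \frac{8}{-12} V^{2} = 6 - \left(-8\right) \left(- \frac{1}{12}\right) V^{2} = 6 - \frac{2 V^{2}}{3}$)
$\frac{O{\left(-172,21 \right)}}{50 \left(-7\right) + 31} - \frac{14806}{p{\left(-4 \right)}} = \frac{7 \left(-172\right) \left(1 + 21\right)}{50 \left(-7\right) + 31} - \frac{14806}{6 - \frac{2 \left(-4\right)^{2}}{3}} = \frac{7 \left(-172\right) 22}{-350 + 31} - \frac{14806}{6 - \frac{32}{3}} = - \frac{26488}{-319} - \frac{14806}{6 - \frac{32}{3}} = \left(-26488\right) \left(- \frac{1}{319}\right) - \frac{14806}{- \frac{14}{3}} = \frac{2408}{29} - - \frac{22209}{7} = \frac{2408}{29} + \frac{22209}{7} = \frac{660917}{203}$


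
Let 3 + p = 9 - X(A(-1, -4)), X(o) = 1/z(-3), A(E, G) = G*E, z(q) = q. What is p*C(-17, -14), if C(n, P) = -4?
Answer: -76/3 ≈ -25.333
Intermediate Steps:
A(E, G) = E*G
X(o) = -⅓ (X(o) = 1/(-3) = -⅓)
p = 19/3 (p = -3 + (9 - 1*(-⅓)) = -3 + (9 + ⅓) = -3 + 28/3 = 19/3 ≈ 6.3333)
p*C(-17, -14) = (19/3)*(-4) = -76/3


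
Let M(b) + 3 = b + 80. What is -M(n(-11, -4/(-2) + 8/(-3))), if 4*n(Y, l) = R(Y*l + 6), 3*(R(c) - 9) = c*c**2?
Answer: -89677/324 ≈ -276.78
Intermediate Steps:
R(c) = 9 + c**3/3 (R(c) = 9 + (c*c**2)/3 = 9 + c**3/3)
n(Y, l) = 9/4 + (6 + Y*l)**3/12 (n(Y, l) = (9 + (Y*l + 6)**3/3)/4 = (9 + (6 + Y*l)**3/3)/4 = 9/4 + (6 + Y*l)**3/12)
M(b) = 77 + b (M(b) = -3 + (b + 80) = -3 + (80 + b) = 77 + b)
-M(n(-11, -4/(-2) + 8/(-3))) = -(77 + (9/4 + (6 - 11*(-4/(-2) + 8/(-3)))**3/12)) = -(77 + (9/4 + (6 - 11*(-4*(-1/2) + 8*(-1/3)))**3/12)) = -(77 + (9/4 + (6 - 11*(2 - 8/3))**3/12)) = -(77 + (9/4 + (6 - 11*(-2/3))**3/12)) = -(77 + (9/4 + (6 + 22/3)**3/12)) = -(77 + (9/4 + (40/3)**3/12)) = -(77 + (9/4 + (1/12)*(64000/27))) = -(77 + (9/4 + 16000/81)) = -(77 + 64729/324) = -1*89677/324 = -89677/324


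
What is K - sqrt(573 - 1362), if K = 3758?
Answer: 3758 - I*sqrt(789) ≈ 3758.0 - 28.089*I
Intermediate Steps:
K - sqrt(573 - 1362) = 3758 - sqrt(573 - 1362) = 3758 - sqrt(-789) = 3758 - I*sqrt(789)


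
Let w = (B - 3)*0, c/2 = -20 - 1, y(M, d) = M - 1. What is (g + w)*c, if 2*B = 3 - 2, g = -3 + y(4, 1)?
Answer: 0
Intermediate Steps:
y(M, d) = -1 + M
c = -42 (c = 2*(-20 - 1) = 2*(-21) = -42)
g = 0 (g = -3 + (-1 + 4) = -3 + 3 = 0)
B = ½ (B = (3 - 2)/2 = (½)*1 = ½ ≈ 0.50000)
w = 0 (w = (½ - 3)*0 = -5/2*0 = 0)
(g + w)*c = (0 + 0)*(-42) = 0*(-42) = 0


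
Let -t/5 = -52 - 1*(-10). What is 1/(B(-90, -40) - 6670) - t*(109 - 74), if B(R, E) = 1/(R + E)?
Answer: -6373192480/867101 ≈ -7350.0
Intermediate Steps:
B(R, E) = 1/(E + R)
t = 210 (t = -5*(-52 - 1*(-10)) = -5*(-52 + 10) = -5*(-42) = 210)
1/(B(-90, -40) - 6670) - t*(109 - 74) = 1/(1/(-40 - 90) - 6670) - 210*(109 - 74) = 1/(1/(-130) - 6670) - 210*35 = 1/(-1/130 - 6670) - 1*7350 = 1/(-867101/130) - 7350 = -130/867101 - 7350 = -6373192480/867101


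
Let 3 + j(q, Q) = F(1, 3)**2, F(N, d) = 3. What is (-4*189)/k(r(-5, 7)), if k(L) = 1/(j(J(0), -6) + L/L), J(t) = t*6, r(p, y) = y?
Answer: -5292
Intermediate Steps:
J(t) = 6*t
j(q, Q) = 6 (j(q, Q) = -3 + 3**2 = -3 + 9 = 6)
k(L) = 1/7 (k(L) = 1/(6 + L/L) = 1/(6 + 1) = 1/7)
(-4*189)/k(r(-5, 7)) = (-4*189)/(1/7) = -756*7 = -5292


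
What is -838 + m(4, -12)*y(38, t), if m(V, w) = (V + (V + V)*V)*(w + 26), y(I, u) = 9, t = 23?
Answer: 3698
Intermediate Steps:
m(V, w) = (26 + w)*(V + 2*V**2) (m(V, w) = (V + (2*V)*V)*(26 + w) = (V + 2*V**2)*(26 + w) = (26 + w)*(V + 2*V**2))
-838 + m(4, -12)*y(38, t) = -838 + (4*(26 - 12 + 52*4 + 2*4*(-12)))*9 = -838 + (4*(26 - 12 + 208 - 96))*9 = -838 + (4*126)*9 = -838 + 504*9 = -838 + 4536 = 3698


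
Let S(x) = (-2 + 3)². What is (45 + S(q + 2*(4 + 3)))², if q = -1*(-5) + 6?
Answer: 2116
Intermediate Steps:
q = 11 (q = 5 + 6 = 11)
S(x) = 1 (S(x) = 1² = 1)
(45 + S(q + 2*(4 + 3)))² = (45 + 1)² = 46² = 2116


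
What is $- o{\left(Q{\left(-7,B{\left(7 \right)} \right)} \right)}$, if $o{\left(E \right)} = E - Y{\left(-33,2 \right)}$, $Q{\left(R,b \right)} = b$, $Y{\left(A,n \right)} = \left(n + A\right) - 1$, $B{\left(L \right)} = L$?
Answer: $-39$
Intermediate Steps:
$Y{\left(A,n \right)} = -1 + A + n$ ($Y{\left(A,n \right)} = \left(A + n\right) - 1 = -1 + A + n$)
$o{\left(E \right)} = 32 + E$ ($o{\left(E \right)} = E - \left(-1 - 33 + 2\right) = E - -32 = E + 32 = 32 + E$)
$- o{\left(Q{\left(-7,B{\left(7 \right)} \right)} \right)} = - (32 + 7) = \left(-1\right) 39 = -39$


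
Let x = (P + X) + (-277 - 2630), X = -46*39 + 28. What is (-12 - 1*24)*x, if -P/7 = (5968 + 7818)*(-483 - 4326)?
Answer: -16706644020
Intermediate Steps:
X = -1766 (X = -1794 + 28 = -1766)
P = 464078118 (P = -7*(5968 + 7818)*(-483 - 4326) = -96502*(-4809) = -7*(-66296874) = 464078118)
x = 464073445 (x = (464078118 - 1766) + (-277 - 2630) = 464076352 - 2907 = 464073445)
(-12 - 1*24)*x = (-12 - 1*24)*464073445 = (-12 - 24)*464073445 = -36*464073445 = -16706644020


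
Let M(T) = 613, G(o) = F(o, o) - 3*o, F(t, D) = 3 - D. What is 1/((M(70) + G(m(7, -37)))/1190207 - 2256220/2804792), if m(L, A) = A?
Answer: -834570767986/670806494113 ≈ -1.2441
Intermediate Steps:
G(o) = 3 - 4*o (G(o) = (3 - o) - 3*o = 3 - 4*o)
1/((M(70) + G(m(7, -37)))/1190207 - 2256220/2804792) = 1/((613 + (3 - 4*(-37)))/1190207 - 2256220/2804792) = 1/((613 + (3 + 148))*(1/1190207) - 2256220*1/2804792) = 1/((613 + 151)*(1/1190207) - 564055/701198) = 1/(764*(1/1190207) - 564055/701198) = 1/(764/1190207 - 564055/701198) = 1/(-670806494113/834570767986) = -834570767986/670806494113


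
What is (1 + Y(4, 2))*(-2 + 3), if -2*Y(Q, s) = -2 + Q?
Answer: 0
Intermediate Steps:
Y(Q, s) = 1 - Q/2 (Y(Q, s) = -(-2 + Q)/2 = 1 - Q/2)
(1 + Y(4, 2))*(-2 + 3) = (1 + (1 - ½*4))*(-2 + 3) = (1 + (1 - 2))*1 = (1 - 1)*1 = 0*1 = 0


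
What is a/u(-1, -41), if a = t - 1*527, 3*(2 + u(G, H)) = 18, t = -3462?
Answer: -3989/4 ≈ -997.25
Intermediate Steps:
u(G, H) = 4 (u(G, H) = -2 + (⅓)*18 = -2 + 6 = 4)
a = -3989 (a = -3462 - 1*527 = -3462 - 527 = -3989)
a/u(-1, -41) = -3989/4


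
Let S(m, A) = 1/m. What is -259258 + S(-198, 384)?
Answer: -51333085/198 ≈ -2.5926e+5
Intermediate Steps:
-259258 + S(-198, 384) = -259258 + 1/(-198) = -259258 - 1/198 = -51333085/198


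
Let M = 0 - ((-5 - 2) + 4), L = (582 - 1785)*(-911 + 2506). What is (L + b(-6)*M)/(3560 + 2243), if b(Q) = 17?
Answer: -1918734/5803 ≈ -330.65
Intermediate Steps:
L = -1918785 (L = -1203*1595 = -1918785)
M = 3 (M = 0 - (-7 + 4) = 0 - 1*(-3) = 0 + 3 = 3)
(L + b(-6)*M)/(3560 + 2243) = (-1918785 + 17*3)/(3560 + 2243) = (-1918785 + 51)/5803 = -1918734*1/5803 = -1918734/5803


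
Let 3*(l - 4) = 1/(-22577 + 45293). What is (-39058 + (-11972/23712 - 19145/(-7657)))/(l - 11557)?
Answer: 40759567807113/12056924191702 ≈ 3.3806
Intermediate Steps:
l = 272593/68148 (l = 4 + 1/(3*(-22577 + 45293)) = 4 + (1/3)/22716 = 4 + (1/3)*(1/22716) = 4 + 1/68148 = 272593/68148 ≈ 4.0000)
(-39058 + (-11972/23712 - 19145/(-7657)))/(l - 11557) = (-39058 + (-11972/23712 - 19145/(-7657)))/(272593/68148 - 11557) = (-39058 + (-11972*1/23712 - 19145*(-1/7657)))/(-787313843/68148) = (-39058 + (-2993/5928 + 19145/7657))*(-68148/787313843) = (-39058 + 366697/183768)*(-68148/787313843) = -7177243847/183768*(-68148/787313843) = 40759567807113/12056924191702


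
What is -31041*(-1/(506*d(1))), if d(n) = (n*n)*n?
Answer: 31041/506 ≈ 61.346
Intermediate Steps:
d(n) = n³ (d(n) = n²*n = n³)
-31041*(-1/(506*d(1))) = -31041/((-506*1³)) = -31041/((-506*1)) = -31041/(-506) = -31041*(-1/506) = 31041/506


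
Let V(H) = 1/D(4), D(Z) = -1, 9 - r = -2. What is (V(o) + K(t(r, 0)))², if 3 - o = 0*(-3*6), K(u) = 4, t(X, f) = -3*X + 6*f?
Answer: 9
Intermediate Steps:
r = 11 (r = 9 - 1*(-2) = 9 + 2 = 11)
o = 3 (o = 3 - 0*(-3*6) = 3 - 0*(-18) = 3 - 1*0 = 3 + 0 = 3)
V(H) = -1 (V(H) = 1/(-1) = -1)
(V(o) + K(t(r, 0)))² = (-1 + 4)² = 3² = 9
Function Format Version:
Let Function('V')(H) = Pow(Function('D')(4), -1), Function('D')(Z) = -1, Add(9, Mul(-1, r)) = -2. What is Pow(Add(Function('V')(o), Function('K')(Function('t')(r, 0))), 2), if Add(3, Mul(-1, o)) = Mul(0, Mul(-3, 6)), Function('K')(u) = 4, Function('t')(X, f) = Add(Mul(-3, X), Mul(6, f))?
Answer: 9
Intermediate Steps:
r = 11 (r = Add(9, Mul(-1, -2)) = Add(9, 2) = 11)
o = 3 (o = Add(3, Mul(-1, Mul(0, Mul(-3, 6)))) = Add(3, Mul(-1, Mul(0, -18))) = Add(3, Mul(-1, 0)) = Add(3, 0) = 3)
Function('V')(H) = -1 (Function('V')(H) = Pow(-1, -1) = -1)
Pow(Add(Function('V')(o), Function('K')(Function('t')(r, 0))), 2) = Pow(Add(-1, 4), 2) = Pow(3, 2) = 9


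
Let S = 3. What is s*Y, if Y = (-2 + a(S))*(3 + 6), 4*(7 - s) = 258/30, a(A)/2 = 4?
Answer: 2619/10 ≈ 261.90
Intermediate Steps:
a(A) = 8 (a(A) = 2*4 = 8)
s = 97/20 (s = 7 - 129/(2*30) = 7 - ¼*43/5 = 7 - 43/20 = 97/20 ≈ 4.8500)
Y = 54 (Y = (-2 + 8)*(3 + 6) = 6*9 = 54)
s*Y = (97/20)*54 = 2619/10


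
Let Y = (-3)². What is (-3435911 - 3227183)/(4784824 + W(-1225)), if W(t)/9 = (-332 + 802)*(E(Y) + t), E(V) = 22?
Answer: 3331547/151933 ≈ 21.928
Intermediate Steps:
Y = 9
W(t) = 93060 + 4230*t (W(t) = 9*((-332 + 802)*(22 + t)) = 9*(470*(22 + t)) = 9*(10340 + 470*t) = 93060 + 4230*t)
(-3435911 - 3227183)/(4784824 + W(-1225)) = (-3435911 - 3227183)/(4784824 + (93060 + 4230*(-1225))) = -6663094/(4784824 + (93060 - 5181750)) = -6663094/(4784824 - 5088690) = -6663094/(-303866) = -6663094*(-1/303866) = 3331547/151933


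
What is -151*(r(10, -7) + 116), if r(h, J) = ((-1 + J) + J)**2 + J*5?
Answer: -46206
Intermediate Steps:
r(h, J) = (-1 + 2*J)**2 + 5*J
-151*(r(10, -7) + 116) = -151*((1 - 7 + 4*(-7)**2) + 116) = -151*((1 - 7 + 4*49) + 116) = -151*((1 - 7 + 196) + 116) = -151*(190 + 116) = -151*306 = -46206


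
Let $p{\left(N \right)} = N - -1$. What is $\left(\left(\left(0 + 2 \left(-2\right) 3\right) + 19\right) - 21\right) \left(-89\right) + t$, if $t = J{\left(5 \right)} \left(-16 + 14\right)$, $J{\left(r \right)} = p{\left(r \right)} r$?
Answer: $1186$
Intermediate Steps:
$p{\left(N \right)} = 1 + N$ ($p{\left(N \right)} = N + 1 = 1 + N$)
$J{\left(r \right)} = r \left(1 + r\right)$ ($J{\left(r \right)} = \left(1 + r\right) r = r \left(1 + r\right)$)
$t = -60$ ($t = 5 \left(1 + 5\right) \left(-16 + 14\right) = 5 \cdot 6 \left(-2\right) = 30 \left(-2\right) = -60$)
$\left(\left(\left(0 + 2 \left(-2\right) 3\right) + 19\right) - 21\right) \left(-89\right) + t = \left(\left(\left(0 + 2 \left(-2\right) 3\right) + 19\right) - 21\right) \left(-89\right) - 60 = \left(\left(\left(0 - 12\right) + 19\right) - 21\right) \left(-89\right) - 60 = \left(\left(-12 + 19\right) - 21\right) \left(-89\right) - 60 = \left(7 - 21\right) \left(-89\right) - 60 = \left(-14\right) \left(-89\right) - 60 = 1246 - 60 = 1186$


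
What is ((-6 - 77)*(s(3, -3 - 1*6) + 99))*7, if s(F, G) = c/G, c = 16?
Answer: -508375/9 ≈ -56486.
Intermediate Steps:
s(F, G) = 16/G
((-6 - 77)*(s(3, -3 - 1*6) + 99))*7 = ((-6 - 77)*(16/(-3 - 1*6) + 99))*7 = -83*(16/(-3 - 6) + 99)*7 = -83*(16/(-9) + 99)*7 = -83*(16*(-⅑) + 99)*7 = -83*(-16/9 + 99)*7 = -83*875/9*7 = -72625/9*7 = -508375/9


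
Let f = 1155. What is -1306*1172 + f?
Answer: -1529477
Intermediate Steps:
-1306*1172 + f = -1306*1172 + 1155 = -1530632 + 1155 = -1529477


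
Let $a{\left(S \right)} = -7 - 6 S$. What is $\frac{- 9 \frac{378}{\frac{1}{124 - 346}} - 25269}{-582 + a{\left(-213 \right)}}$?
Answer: $\frac{729975}{689} \approx 1059.5$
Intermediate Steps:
$\frac{- 9 \frac{378}{\frac{1}{124 - 346}} - 25269}{-582 + a{\left(-213 \right)}} = \frac{- 9 \frac{378}{\frac{1}{124 - 346}} - 25269}{-582 - -1271} = \frac{- 9 \frac{378}{\frac{1}{-222}} - 25269}{-582 + \left(-7 + 1278\right)} = \frac{- 9 \frac{378}{- \frac{1}{222}} - 25269}{-582 + 1271} = \frac{- 9 \cdot 378 \left(-222\right) - 25269}{689} = \left(\left(-9\right) \left(-83916\right) - 25269\right) \frac{1}{689} = \left(755244 - 25269\right) \frac{1}{689} = 729975 \cdot \frac{1}{689} = \frac{729975}{689}$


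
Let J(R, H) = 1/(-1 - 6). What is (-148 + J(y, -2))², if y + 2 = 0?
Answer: 1075369/49 ≈ 21946.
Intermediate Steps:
y = -2 (y = -2 + 0 = -2)
J(R, H) = -⅐ (J(R, H) = 1/(-7) = -⅐)
(-148 + J(y, -2))² = (-148 - ⅐)² = (-1037/7)² = 1075369/49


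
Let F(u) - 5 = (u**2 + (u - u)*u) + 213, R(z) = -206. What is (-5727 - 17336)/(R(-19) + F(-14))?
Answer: -23063/208 ≈ -110.88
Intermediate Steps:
F(u) = 218 + u**2 (F(u) = 5 + ((u**2 + (u - u)*u) + 213) = 5 + ((u**2 + 0*u) + 213) = 5 + ((u**2 + 0) + 213) = 5 + (u**2 + 213) = 5 + (213 + u**2) = 218 + u**2)
(-5727 - 17336)/(R(-19) + F(-14)) = (-5727 - 17336)/(-206 + (218 + (-14)**2)) = -23063/(-206 + (218 + 196)) = -23063/(-206 + 414) = -23063/208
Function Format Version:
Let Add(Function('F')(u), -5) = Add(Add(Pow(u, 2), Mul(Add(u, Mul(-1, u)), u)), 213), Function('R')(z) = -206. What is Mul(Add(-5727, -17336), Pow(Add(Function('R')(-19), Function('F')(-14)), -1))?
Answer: Rational(-23063, 208) ≈ -110.88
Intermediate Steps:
Function('F')(u) = Add(218, Pow(u, 2)) (Function('F')(u) = Add(5, Add(Add(Pow(u, 2), Mul(Add(u, Mul(-1, u)), u)), 213)) = Add(5, Add(Add(Pow(u, 2), Mul(0, u)), 213)) = Add(5, Add(Add(Pow(u, 2), 0), 213)) = Add(5, Add(Pow(u, 2), 213)) = Add(5, Add(213, Pow(u, 2))) = Add(218, Pow(u, 2)))
Mul(Add(-5727, -17336), Pow(Add(Function('R')(-19), Function('F')(-14)), -1)) = Mul(Add(-5727, -17336), Pow(Add(-206, Add(218, Pow(-14, 2))), -1)) = Mul(-23063, Pow(Add(-206, Add(218, 196)), -1)) = Mul(-23063, Pow(Add(-206, 414), -1)) = Mul(-23063, Pow(208, -1)) = Mul(-23063, Rational(1, 208)) = Rational(-23063, 208)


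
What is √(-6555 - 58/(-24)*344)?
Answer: I*√51513/3 ≈ 75.655*I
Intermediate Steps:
√(-6555 - 58/(-24)*344) = √(-6555 - 58*(-1/24)*344) = √(-6555 + (29/12)*344) = √(-6555 + 2494/3) = √(-17171/3) = I*√51513/3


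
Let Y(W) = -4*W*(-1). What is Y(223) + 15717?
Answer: 16609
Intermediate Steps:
Y(W) = 4*W
Y(223) + 15717 = 4*223 + 15717 = 892 + 15717 = 16609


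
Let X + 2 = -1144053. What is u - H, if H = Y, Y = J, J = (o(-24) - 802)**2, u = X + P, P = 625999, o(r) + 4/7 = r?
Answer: -58862540/49 ≈ -1.2013e+6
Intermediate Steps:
X = -1144055 (X = -2 - 1144053 = -1144055)
o(r) = -4/7 + r
u = -518056 (u = -1144055 + 625999 = -518056)
J = 33477796/49 (J = ((-4/7 - 24) - 802)**2 = (-172/7 - 802)**2 = (-5786/7)**2 = 33477796/49 ≈ 6.8322e+5)
Y = 33477796/49 ≈ 6.8322e+5
H = 33477796/49 ≈ 6.8322e+5
u - H = -518056 - 1*33477796/49 = -518056 - 33477796/49 = -58862540/49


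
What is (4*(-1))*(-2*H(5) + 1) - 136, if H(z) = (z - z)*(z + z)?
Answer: -140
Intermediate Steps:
H(z) = 0 (H(z) = 0*(2*z) = 0)
(4*(-1))*(-2*H(5) + 1) - 136 = (4*(-1))*(-2*0 + 1) - 136 = -4*(0 + 1) - 136 = -4*1 - 136 = -4 - 136 = -140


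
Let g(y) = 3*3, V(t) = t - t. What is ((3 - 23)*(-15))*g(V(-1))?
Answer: 2700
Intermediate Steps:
V(t) = 0
g(y) = 9
((3 - 23)*(-15))*g(V(-1)) = ((3 - 23)*(-15))*9 = -20*(-15)*9 = 300*9 = 2700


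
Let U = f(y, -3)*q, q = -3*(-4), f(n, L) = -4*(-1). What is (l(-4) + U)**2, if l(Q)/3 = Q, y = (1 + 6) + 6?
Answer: 1296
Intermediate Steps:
y = 13 (y = 7 + 6 = 13)
f(n, L) = 4
q = 12
l(Q) = 3*Q
U = 48 (U = 4*12 = 48)
(l(-4) + U)**2 = (3*(-4) + 48)**2 = (-12 + 48)**2 = 36**2 = 1296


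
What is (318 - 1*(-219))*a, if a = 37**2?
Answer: 735153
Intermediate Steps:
a = 1369
(318 - 1*(-219))*a = (318 - 1*(-219))*1369 = (318 + 219)*1369 = 537*1369 = 735153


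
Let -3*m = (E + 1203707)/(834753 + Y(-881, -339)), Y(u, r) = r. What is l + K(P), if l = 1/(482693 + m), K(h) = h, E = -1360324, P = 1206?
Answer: 1457206844574780/1208297547323 ≈ 1206.0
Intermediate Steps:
m = 156617/2503242 (m = -(-1360324 + 1203707)/(3*(834753 - 339)) = -(-156617)/(3*834414) = -⅓*(-156617/834414) = 156617/2503242 ≈ 0.062566)
l = 2503242/1208297547323 (l = 1/(482693 + 156617/2503242) = 1/(1208297547323/2503242) = 2503242/1208297547323 ≈ 2.0717e-6)
l + K(P) = 2503242/1208297547323 + 1206 = 1457206844574780/1208297547323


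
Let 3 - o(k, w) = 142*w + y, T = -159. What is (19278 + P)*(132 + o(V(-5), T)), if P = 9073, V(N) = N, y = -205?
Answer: 649748218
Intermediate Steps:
o(k, w) = 208 - 142*w (o(k, w) = 3 - (142*w - 205) = 3 - (-205 + 142*w) = 3 + (205 - 142*w) = 208 - 142*w)
(19278 + P)*(132 + o(V(-5), T)) = (19278 + 9073)*(132 + (208 - 142*(-159))) = 28351*(132 + (208 + 22578)) = 28351*(132 + 22786) = 28351*22918 = 649748218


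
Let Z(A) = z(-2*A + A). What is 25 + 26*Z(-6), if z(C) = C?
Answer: 181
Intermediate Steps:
Z(A) = -A (Z(A) = -2*A + A = -A)
25 + 26*Z(-6) = 25 + 26*(-1*(-6)) = 25 + 26*6 = 25 + 156 = 181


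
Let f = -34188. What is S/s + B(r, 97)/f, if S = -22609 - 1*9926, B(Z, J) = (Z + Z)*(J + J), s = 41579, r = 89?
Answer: -637028152/355375713 ≈ -1.7925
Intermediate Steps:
B(Z, J) = 4*J*Z (B(Z, J) = (2*Z)*(2*J) = 4*J*Z)
S = -32535 (S = -22609 - 9926 = -32535)
S/s + B(r, 97)/f = -32535/41579 + (4*97*89)/(-34188) = -32535*1/41579 + 34532*(-1/34188) = -32535/41579 - 8633/8547 = -637028152/355375713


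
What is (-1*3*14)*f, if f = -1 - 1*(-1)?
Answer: 0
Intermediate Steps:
f = 0 (f = -1 + 1 = 0)
(-1*3*14)*f = (-1*3*14)*0 = -3*14*0 = -42*0 = 0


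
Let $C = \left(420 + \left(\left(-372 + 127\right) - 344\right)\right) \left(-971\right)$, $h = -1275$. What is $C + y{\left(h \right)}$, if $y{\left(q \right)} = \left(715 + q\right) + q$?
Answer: $162264$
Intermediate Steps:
$y{\left(q \right)} = 715 + 2 q$
$C = 164099$ ($C = \left(420 - 589\right) \left(-971\right) = \left(-169\right) \left(-971\right) = 164099$)
$C + y{\left(h \right)} = 164099 + \left(715 + 2 \left(-1275\right)\right) = 164099 + \left(715 - 2550\right) = 164099 - 1835 = 162264$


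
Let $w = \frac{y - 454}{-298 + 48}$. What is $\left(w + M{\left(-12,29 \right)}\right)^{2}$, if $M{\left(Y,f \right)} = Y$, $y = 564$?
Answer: $\frac{96721}{625} \approx 154.75$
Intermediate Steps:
$w = - \frac{11}{25}$ ($w = \frac{564 - 454}{-298 + 48} = \frac{110}{-250} = 110 \left(- \frac{1}{250}\right) = - \frac{11}{25} \approx -0.44$)
$\left(w + M{\left(-12,29 \right)}\right)^{2} = \left(- \frac{11}{25} - 12\right)^{2} = \left(- \frac{311}{25}\right)^{2} = \frac{96721}{625}$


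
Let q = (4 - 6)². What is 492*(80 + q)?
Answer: 41328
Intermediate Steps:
q = 4 (q = (-2)² = 4)
492*(80 + q) = 492*(80 + 4) = 492*84 = 41328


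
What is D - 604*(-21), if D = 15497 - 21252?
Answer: 6929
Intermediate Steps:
D = -5755
D - 604*(-21) = -5755 - 604*(-21) = -5755 + 12684 = 6929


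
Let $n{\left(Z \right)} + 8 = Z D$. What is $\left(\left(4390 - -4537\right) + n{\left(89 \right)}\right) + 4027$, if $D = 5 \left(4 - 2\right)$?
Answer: $13836$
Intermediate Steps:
$D = 10$ ($D = 5 \cdot 2 = 10$)
$n{\left(Z \right)} = -8 + 10 Z$ ($n{\left(Z \right)} = -8 + Z 10 = -8 + 10 Z$)
$\left(\left(4390 - -4537\right) + n{\left(89 \right)}\right) + 4027 = \left(\left(4390 - -4537\right) + \left(-8 + 10 \cdot 89\right)\right) + 4027 = \left(\left(4390 + 4537\right) + \left(-8 + 890\right)\right) + 4027 = \left(8927 + 882\right) + 4027 = 9809 + 4027 = 13836$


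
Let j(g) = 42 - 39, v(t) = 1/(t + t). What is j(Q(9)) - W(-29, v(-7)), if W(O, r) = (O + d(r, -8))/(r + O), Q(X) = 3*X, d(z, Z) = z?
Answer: 2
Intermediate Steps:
v(t) = 1/(2*t)
W(O, r) = 1 (W(O, r) = (O + r)/(r + O) = (O + r)/(O + r) = 1)
j(g) = 3
j(Q(9)) - W(-29, v(-7)) = 3 - 1*1 = 3 - 1 = 2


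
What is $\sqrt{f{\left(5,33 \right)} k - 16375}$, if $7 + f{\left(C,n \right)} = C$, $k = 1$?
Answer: $i \sqrt{16377} \approx 127.97 i$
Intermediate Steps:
$f{\left(C,n \right)} = -7 + C$
$\sqrt{f{\left(5,33 \right)} k - 16375} = \sqrt{\left(-7 + 5\right) 1 - 16375} = \sqrt{\left(-2\right) 1 - 16375} = \sqrt{-2 - 16375} = \sqrt{-16377} = i \sqrt{16377}$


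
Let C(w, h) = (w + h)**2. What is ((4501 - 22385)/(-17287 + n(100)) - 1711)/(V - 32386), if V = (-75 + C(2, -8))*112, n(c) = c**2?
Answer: 12450173/267826398 ≈ 0.046486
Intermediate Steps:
C(w, h) = (h + w)**2
V = -4368 (V = (-75 + (-8 + 2)**2)*112 = (-75 + (-6)**2)*112 = (-75 + 36)*112 = -39*112 = -4368)
((4501 - 22385)/(-17287 + n(100)) - 1711)/(V - 32386) = ((4501 - 22385)/(-17287 + 100**2) - 1711)/(-4368 - 32386) = (-17884/(-17287 + 10000) - 1711)/(-36754) = (-17884/(-7287) - 1711)*(-1/36754) = (-17884*(-1/7287) - 1711)*(-1/36754) = (17884/7287 - 1711)*(-1/36754) = -12450173/7287*(-1/36754) = 12450173/267826398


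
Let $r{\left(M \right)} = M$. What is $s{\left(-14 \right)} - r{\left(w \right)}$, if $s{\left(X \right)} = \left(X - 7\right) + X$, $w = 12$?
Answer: $-47$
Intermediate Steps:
$s{\left(X \right)} = -7 + 2 X$ ($s{\left(X \right)} = \left(-7 + X\right) + X = -7 + 2 X$)
$s{\left(-14 \right)} - r{\left(w \right)} = \left(-7 + 2 \left(-14\right)\right) - 12 = \left(-7 - 28\right) - 12 = -35 - 12 = -47$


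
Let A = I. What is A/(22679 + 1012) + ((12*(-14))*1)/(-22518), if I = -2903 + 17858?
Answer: 18929821/29637441 ≈ 0.63871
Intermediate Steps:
I = 14955
A = 14955
A/(22679 + 1012) + ((12*(-14))*1)/(-22518) = 14955/(22679 + 1012) + ((12*(-14))*1)/(-22518) = 14955/23691 - 168*1*(-1/22518) = 14955*(1/23691) - 168*(-1/22518) = 4985/7897 + 28/3753 = 18929821/29637441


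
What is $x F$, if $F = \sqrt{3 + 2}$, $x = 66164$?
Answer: $66164 \sqrt{5} \approx 1.4795 \cdot 10^{5}$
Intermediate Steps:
$F = \sqrt{5} \approx 2.2361$
$x F = 66164 \sqrt{5}$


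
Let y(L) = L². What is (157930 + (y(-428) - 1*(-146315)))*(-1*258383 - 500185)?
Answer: -369748041672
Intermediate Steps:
(157930 + (y(-428) - 1*(-146315)))*(-1*258383 - 500185) = (157930 + ((-428)² - 1*(-146315)))*(-1*258383 - 500185) = (157930 + (183184 + 146315))*(-258383 - 500185) = (157930 + 329499)*(-758568) = 487429*(-758568) = -369748041672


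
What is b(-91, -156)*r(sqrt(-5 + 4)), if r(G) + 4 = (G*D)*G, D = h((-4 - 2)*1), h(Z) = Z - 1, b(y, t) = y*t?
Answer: 42588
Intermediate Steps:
b(y, t) = t*y
h(Z) = -1 + Z
D = -7 (D = -1 + (-4 - 2)*1 = -1 - 6*1 = -1 - 6 = -7)
r(G) = -4 - 7*G**2 (r(G) = -4 + (G*(-7))*G = -4 + (-7*G)*G = -4 - 7*G**2)
b(-91, -156)*r(sqrt(-5 + 4)) = (-156*(-91))*(-4 - 7*(sqrt(-5 + 4))**2) = 14196*(-4 - 7*(sqrt(-1))**2) = 14196*(-4 - 7*I**2) = 14196*(-4 - 7*(-1)) = 14196*(-4 + 7) = 14196*3 = 42588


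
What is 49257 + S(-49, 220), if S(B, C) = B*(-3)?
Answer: 49404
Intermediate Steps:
S(B, C) = -3*B
49257 + S(-49, 220) = 49257 - 3*(-49) = 49257 + 147 = 49404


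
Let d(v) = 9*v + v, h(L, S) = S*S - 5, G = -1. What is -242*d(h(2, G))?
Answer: 9680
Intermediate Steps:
h(L, S) = -5 + S² (h(L, S) = S² - 5 = -5 + S²)
d(v) = 10*v
-242*d(h(2, G)) = -2420*(-5 + (-1)²) = -2420*(-5 + 1) = -2420*(-4) = -242*(-40) = 9680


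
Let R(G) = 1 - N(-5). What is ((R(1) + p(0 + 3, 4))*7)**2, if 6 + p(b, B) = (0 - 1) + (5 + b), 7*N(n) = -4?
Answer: 324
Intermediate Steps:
N(n) = -4/7 (N(n) = (1/7)*(-4) = -4/7)
R(G) = 11/7 (R(G) = 1 - 1*(-4/7) = 1 + 4/7 = 11/7)
p(b, B) = -2 + b (p(b, B) = -6 + ((0 - 1) + (5 + b)) = -6 + (-1 + (5 + b)) = -6 + (4 + b) = -2 + b)
((R(1) + p(0 + 3, 4))*7)**2 = ((11/7 + (-2 + (0 + 3)))*7)**2 = ((11/7 + (-2 + 3))*7)**2 = ((11/7 + 1)*7)**2 = ((18/7)*7)**2 = 18**2 = 324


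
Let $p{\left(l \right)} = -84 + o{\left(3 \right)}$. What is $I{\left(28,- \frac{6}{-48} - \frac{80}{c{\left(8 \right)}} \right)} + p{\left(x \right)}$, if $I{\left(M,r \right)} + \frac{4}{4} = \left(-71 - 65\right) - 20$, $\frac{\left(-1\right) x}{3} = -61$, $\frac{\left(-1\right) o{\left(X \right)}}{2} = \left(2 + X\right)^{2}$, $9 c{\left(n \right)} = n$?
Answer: $-291$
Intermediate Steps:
$c{\left(n \right)} = \frac{n}{9}$
$o{\left(X \right)} = - 2 \left(2 + X\right)^{2}$
$x = 183$ ($x = \left(-3\right) \left(-61\right) = 183$)
$p{\left(l \right)} = -134$ ($p{\left(l \right)} = -84 - 2 \left(2 + 3\right)^{2} = -84 - 2 \cdot 5^{2} = -84 - 50 = -134$)
$I{\left(M,r \right)} = -157$ ($I{\left(M,r \right)} = -1 - 156 = -157$)
$I{\left(28,- \frac{6}{-48} - \frac{80}{c{\left(8 \right)}} \right)} + p{\left(x \right)} = -157 - 134 = -291$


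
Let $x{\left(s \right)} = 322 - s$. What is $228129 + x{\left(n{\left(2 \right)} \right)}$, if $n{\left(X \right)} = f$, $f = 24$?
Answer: $228427$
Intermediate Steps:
$n{\left(X \right)} = 24$
$228129 + x{\left(n{\left(2 \right)} \right)} = 228129 + \left(322 - 24\right) = 228129 + 298 = 228427$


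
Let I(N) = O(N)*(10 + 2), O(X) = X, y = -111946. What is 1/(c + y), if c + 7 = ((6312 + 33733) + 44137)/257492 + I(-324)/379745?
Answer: -48890649770/5473439430418463 ≈ -8.9323e-6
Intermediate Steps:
I(N) = 12*N (I(N) = N*(10 + 2) = N*12 = 12*N)
c = -326751266043/48890649770 (c = -7 + (((6312 + 33733) + 44137)/257492 + (12*(-324))/379745) = -7 + ((40045 + 44137)*(1/257492) - 3888*1/379745) = -7 + (84182*(1/257492) - 3888/379745) = -7 + (42091/128746 - 3888/379745) = -7 + 15483282347/48890649770 = -326751266043/48890649770 ≈ -6.6833)
1/(c + y) = 1/(-326751266043/48890649770 - 111946) = 1/(-5473439430418463/48890649770) = -48890649770/5473439430418463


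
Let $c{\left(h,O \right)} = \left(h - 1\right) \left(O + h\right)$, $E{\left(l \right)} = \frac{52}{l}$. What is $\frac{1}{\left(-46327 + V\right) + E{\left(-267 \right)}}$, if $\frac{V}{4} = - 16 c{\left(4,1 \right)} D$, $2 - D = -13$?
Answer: $- \frac{267}{16214161} \approx -1.6467 \cdot 10^{-5}$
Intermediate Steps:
$D = 15$ ($D = 2 - -13 = 2 + 13 = 15$)
$c{\left(h,O \right)} = \left(-1 + h\right) \left(O + h\right)$
$V = -14400$ ($V = 4 - 16 \left(4^{2} - 1 - 4 + 1 \cdot 4\right) 15 = 4 - 16 \left(16 - 1 - 4 + 4\right) 15 = 4 \left(-16\right) 15 \cdot 15 = 4 \left(\left(-240\right) 15\right) = 4 \left(-3600\right) = -14400$)
$\frac{1}{\left(-46327 + V\right) + E{\left(-267 \right)}} = \frac{1}{\left(-46327 - 14400\right) + \frac{52}{-267}} = \frac{1}{-60727 + 52 \left(- \frac{1}{267}\right)} = \frac{1}{-60727 - \frac{52}{267}} = \frac{1}{- \frac{16214161}{267}} = - \frac{267}{16214161}$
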